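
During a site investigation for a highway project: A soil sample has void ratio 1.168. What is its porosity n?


Using the relation n = e / (1 + e)
n = 1.168 / (1 + 1.168)
n = 1.168 / 2.168
n = 0.5387


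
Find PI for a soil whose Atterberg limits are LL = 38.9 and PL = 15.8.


Using PI = LL - PL
PI = 38.9 - 15.8
PI = 23.1


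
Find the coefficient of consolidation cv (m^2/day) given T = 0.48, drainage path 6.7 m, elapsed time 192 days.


Using cv = T * H_dr^2 / t
H_dr^2 = 6.7^2 = 44.89
cv = 0.48 * 44.89 / 192
cv = 0.11223 m^2/day


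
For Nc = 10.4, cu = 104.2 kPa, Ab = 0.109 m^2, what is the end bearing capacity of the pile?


Result: 118.12 kN

Derivation:
Using Qb = Nc * cu * Ab
Qb = 10.4 * 104.2 * 0.109
Qb = 118.12 kN


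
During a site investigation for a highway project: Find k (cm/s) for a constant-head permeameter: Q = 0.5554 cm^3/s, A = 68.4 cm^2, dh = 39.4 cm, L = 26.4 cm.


Result: 0.005441 cm/s

Derivation:
Compute hydraulic gradient:
i = dh / L = 39.4 / 26.4 = 1.49242
Then apply Darcy's law:
k = Q / (A * i)
k = 0.5554 / (68.4 * 1.49242)
k = 0.5554 / 102.082
k = 0.005441 cm/s


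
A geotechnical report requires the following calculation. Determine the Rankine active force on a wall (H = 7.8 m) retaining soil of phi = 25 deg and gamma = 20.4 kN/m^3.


Result: 251.86 kN/m

Derivation:
Compute active earth pressure coefficient:
Ka = tan^2(45 - phi/2) = tan^2(32.5) = 0.405859
Compute active force:
Pa = 0.5 * Ka * gamma * H^2
Pa = 0.5 * 0.405859 * 20.4 * 7.8^2
Pa = 251.86 kN/m


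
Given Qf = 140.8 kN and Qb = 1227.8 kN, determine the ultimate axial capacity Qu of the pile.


Using Qu = Qf + Qb
Qu = 140.8 + 1227.8
Qu = 1368.6 kN


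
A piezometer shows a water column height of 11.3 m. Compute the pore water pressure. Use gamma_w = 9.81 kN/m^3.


Result: 110.85 kPa

Derivation:
Using u = gamma_w * h_w
u = 9.81 * 11.3
u = 110.85 kPa


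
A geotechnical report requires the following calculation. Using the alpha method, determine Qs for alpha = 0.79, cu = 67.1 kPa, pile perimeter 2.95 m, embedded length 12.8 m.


Result: 2001.62 kN

Derivation:
Using Qs = alpha * cu * perimeter * L
Qs = 0.79 * 67.1 * 2.95 * 12.8
Qs = 2001.62 kN


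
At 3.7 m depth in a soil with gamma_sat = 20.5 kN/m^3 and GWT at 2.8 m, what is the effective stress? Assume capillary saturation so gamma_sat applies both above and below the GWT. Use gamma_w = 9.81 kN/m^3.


Result: 67.02 kPa

Derivation:
Total stress = gamma_sat * depth
sigma = 20.5 * 3.7 = 75.85 kPa
Pore water pressure u = gamma_w * (depth - d_wt)
u = 9.81 * (3.7 - 2.8) = 8.829 kPa
Effective stress = sigma - u
sigma' = 75.85 - 8.829 = 67.02 kPa


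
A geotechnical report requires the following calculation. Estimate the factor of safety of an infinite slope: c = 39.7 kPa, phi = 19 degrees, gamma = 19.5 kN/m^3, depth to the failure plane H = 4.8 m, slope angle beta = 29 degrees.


Result: 1.621

Derivation:
Using Fs = c / (gamma*H*sin(beta)*cos(beta)) + tan(phi)/tan(beta)
Cohesion contribution = 39.7 / (19.5*4.8*sin(29)*cos(29))
Cohesion contribution = 1.00029
Friction contribution = tan(19)/tan(29) = 0.621183
Fs = 1.00029 + 0.621183
Fs = 1.621


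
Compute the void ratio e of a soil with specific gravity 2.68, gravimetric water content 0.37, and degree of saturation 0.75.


Using the relation e = Gs * w / S
e = 2.68 * 0.37 / 0.75
e = 1.3221


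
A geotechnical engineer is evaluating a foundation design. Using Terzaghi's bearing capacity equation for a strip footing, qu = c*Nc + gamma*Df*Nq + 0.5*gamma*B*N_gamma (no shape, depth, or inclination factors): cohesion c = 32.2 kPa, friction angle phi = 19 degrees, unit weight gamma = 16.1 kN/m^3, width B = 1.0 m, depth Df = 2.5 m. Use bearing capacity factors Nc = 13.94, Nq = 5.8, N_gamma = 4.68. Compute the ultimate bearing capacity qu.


Compute qu = c*Nc + gamma*Df*Nq + 0.5*gamma*B*N_gamma
Term 1: 32.2 * 13.94 = 448.868
Term 2: 16.1 * 2.5 * 5.8 = 233.45
Term 3: 0.5 * 16.1 * 1.0 * 4.68 = 37.674
qu = 448.868 + 233.45 + 37.674
qu = 719.99 kPa


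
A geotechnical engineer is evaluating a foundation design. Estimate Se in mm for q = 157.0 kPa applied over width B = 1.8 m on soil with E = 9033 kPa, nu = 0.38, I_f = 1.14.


Using Se = q * B * (1 - nu^2) * I_f / E
1 - nu^2 = 1 - 0.38^2 = 0.8556
Se = 157.0 * 1.8 * 0.8556 * 1.14 / 9033
Se = 0.030515 m
Convert to mm: Se = 0.030515 * 1000 = 30.515 mm


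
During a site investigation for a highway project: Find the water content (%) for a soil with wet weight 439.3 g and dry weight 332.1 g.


Result: 32.28 %

Derivation:
Using w = (m_wet - m_dry) / m_dry * 100
m_wet - m_dry = 439.3 - 332.1 = 107.2 g
w = 107.2 / 332.1 * 100
w = 32.28 %


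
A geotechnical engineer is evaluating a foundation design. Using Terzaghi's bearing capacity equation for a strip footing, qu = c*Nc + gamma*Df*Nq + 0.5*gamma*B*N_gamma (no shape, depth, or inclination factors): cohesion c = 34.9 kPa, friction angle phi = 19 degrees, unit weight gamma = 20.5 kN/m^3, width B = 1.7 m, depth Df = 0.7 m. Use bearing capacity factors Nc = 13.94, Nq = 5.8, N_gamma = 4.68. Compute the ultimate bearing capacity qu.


Compute qu = c*Nc + gamma*Df*Nq + 0.5*gamma*B*N_gamma
Term 1: 34.9 * 13.94 = 486.506
Term 2: 20.5 * 0.7 * 5.8 = 83.23
Term 3: 0.5 * 20.5 * 1.7 * 4.68 = 81.549
qu = 486.506 + 83.23 + 81.549
qu = 651.29 kPa


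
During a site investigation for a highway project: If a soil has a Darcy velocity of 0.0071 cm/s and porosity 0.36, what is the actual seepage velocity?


Result: 0.01972 cm/s

Derivation:
Using v_s = v_d / n
v_s = 0.0071 / 0.36
v_s = 0.01972 cm/s


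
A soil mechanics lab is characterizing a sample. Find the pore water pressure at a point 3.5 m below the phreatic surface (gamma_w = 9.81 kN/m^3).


Using u = gamma_w * h_w
u = 9.81 * 3.5
u = 34.34 kPa


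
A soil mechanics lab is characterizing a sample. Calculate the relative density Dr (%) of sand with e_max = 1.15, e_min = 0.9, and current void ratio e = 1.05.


Using Dr = (e_max - e) / (e_max - e_min) * 100
e_max - e = 1.15 - 1.05 = 0.1
e_max - e_min = 1.15 - 0.9 = 0.25
Dr = 0.1 / 0.25 * 100
Dr = 40.0 %


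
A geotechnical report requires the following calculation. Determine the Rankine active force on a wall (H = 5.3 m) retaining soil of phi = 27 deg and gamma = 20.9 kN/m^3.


Result: 110.23 kN/m

Derivation:
Compute active earth pressure coefficient:
Ka = tan^2(45 - phi/2) = tan^2(31.5) = 0.375525
Compute active force:
Pa = 0.5 * Ka * gamma * H^2
Pa = 0.5 * 0.375525 * 20.9 * 5.3^2
Pa = 110.23 kN/m


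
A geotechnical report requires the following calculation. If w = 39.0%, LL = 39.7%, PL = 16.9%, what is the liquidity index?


First compute the plasticity index:
PI = LL - PL = 39.7 - 16.9 = 22.8
Then compute the liquidity index:
LI = (w - PL) / PI
LI = (39.0 - 16.9) / 22.8
LI = 0.969


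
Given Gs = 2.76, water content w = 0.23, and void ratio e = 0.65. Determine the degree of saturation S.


Using S = Gs * w / e
S = 2.76 * 0.23 / 0.65
S = 0.9766


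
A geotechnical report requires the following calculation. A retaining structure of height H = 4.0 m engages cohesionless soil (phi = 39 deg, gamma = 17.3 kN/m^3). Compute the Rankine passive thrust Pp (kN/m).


Compute passive earth pressure coefficient:
Kp = tan^2(45 + phi/2) = tan^2(64.5) = 4.395495
Compute passive force:
Pp = 0.5 * Kp * gamma * H^2
Pp = 0.5 * 4.395495 * 17.3 * 4.0^2
Pp = 608.34 kN/m


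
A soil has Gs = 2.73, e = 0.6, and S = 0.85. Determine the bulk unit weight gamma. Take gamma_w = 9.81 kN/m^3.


Using gamma = gamma_w * (Gs + S*e) / (1 + e)
Numerator: Gs + S*e = 2.73 + 0.85*0.6 = 3.24
Denominator: 1 + e = 1 + 0.6 = 1.6
gamma = 9.81 * 3.24 / 1.6
gamma = 19.865 kN/m^3


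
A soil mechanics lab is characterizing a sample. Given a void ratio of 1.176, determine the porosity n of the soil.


Using the relation n = e / (1 + e)
n = 1.176 / (1 + 1.176)
n = 1.176 / 2.176
n = 0.5404


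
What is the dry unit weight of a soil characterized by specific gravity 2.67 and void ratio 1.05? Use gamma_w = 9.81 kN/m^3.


Using gamma_d = Gs * gamma_w / (1 + e)
gamma_d = 2.67 * 9.81 / (1 + 1.05)
gamma_d = 2.67 * 9.81 / 2.05
gamma_d = 12.777 kN/m^3


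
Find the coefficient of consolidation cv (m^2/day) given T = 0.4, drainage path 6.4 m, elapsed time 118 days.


Using cv = T * H_dr^2 / t
H_dr^2 = 6.4^2 = 40.96
cv = 0.4 * 40.96 / 118
cv = 0.13885 m^2/day


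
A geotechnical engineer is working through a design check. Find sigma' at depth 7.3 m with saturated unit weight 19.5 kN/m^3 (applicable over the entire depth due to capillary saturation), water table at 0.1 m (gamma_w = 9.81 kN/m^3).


Result: 71.72 kPa

Derivation:
Total stress = gamma_sat * depth
sigma = 19.5 * 7.3 = 142.35 kPa
Pore water pressure u = gamma_w * (depth - d_wt)
u = 9.81 * (7.3 - 0.1) = 70.632 kPa
Effective stress = sigma - u
sigma' = 142.35 - 70.632 = 71.72 kPa


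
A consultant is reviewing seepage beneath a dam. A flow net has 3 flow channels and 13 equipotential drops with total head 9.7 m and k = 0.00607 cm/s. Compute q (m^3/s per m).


Convert k to m/s for unit consistency with H:
k = 0.00607 cm/s = 0.00607 / 100 m/s = 6.07e-05 m/s
Using q = k * H * Nf / Nd
Nf / Nd = 3 / 13 = 0.2308
q = 6.07e-05 * 9.7 * 0.2308
q = 0.0001359 m^3/s per m


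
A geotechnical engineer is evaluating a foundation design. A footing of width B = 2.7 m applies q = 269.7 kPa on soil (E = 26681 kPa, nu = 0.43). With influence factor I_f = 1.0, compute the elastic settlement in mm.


Result: 22.246 mm

Derivation:
Using Se = q * B * (1 - nu^2) * I_f / E
1 - nu^2 = 1 - 0.43^2 = 0.8151
Se = 269.7 * 2.7 * 0.8151 * 1.0 / 26681
Se = 0.022246 m
Convert to mm: Se = 0.022246 * 1000 = 22.246 mm


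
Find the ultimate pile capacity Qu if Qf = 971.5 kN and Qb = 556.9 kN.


Result: 1528.4 kN

Derivation:
Using Qu = Qf + Qb
Qu = 971.5 + 556.9
Qu = 1528.4 kN


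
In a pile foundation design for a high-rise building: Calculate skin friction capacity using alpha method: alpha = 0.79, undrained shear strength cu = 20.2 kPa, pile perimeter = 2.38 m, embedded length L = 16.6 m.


Using Qs = alpha * cu * perimeter * L
Qs = 0.79 * 20.2 * 2.38 * 16.6
Qs = 630.47 kN


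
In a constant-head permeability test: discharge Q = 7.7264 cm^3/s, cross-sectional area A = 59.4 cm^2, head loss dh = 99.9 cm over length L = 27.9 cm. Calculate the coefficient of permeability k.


Compute hydraulic gradient:
i = dh / L = 99.9 / 27.9 = 3.58065
Then apply Darcy's law:
k = Q / (A * i)
k = 7.7264 / (59.4 * 3.58065)
k = 7.7264 / 212.69
k = 0.036327 cm/s


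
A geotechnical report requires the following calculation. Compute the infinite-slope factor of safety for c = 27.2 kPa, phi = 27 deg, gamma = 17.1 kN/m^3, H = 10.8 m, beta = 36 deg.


Using Fs = c / (gamma*H*sin(beta)*cos(beta)) + tan(phi)/tan(beta)
Cohesion contribution = 27.2 / (17.1*10.8*sin(36)*cos(36))
Cohesion contribution = 0.309722
Friction contribution = tan(27)/tan(36) = 0.701302
Fs = 0.309722 + 0.701302
Fs = 1.011


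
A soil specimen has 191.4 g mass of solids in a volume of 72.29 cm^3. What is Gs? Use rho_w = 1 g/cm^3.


Using Gs = m_s / (V_s * rho_w)
Since rho_w = 1 g/cm^3:
Gs = 191.4 / 72.29
Gs = 2.648


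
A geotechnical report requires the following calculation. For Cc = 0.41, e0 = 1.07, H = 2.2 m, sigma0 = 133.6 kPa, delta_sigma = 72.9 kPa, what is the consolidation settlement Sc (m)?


Using Sc = Cc * H / (1 + e0) * log10((sigma0 + delta_sigma) / sigma0)
Stress ratio = (133.6 + 72.9) / 133.6 = 1.54566
log10(1.54566) = 0.189114
Cc * H / (1 + e0) = 0.41 * 2.2 / (1 + 1.07) = 0.435749
Sc = 0.435749 * 0.189114
Sc = 0.0824 m


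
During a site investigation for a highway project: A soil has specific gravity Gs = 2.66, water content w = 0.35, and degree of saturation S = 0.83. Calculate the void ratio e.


Result: 1.1217

Derivation:
Using the relation e = Gs * w / S
e = 2.66 * 0.35 / 0.83
e = 1.1217


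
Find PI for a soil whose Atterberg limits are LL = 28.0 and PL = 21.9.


Using PI = LL - PL
PI = 28.0 - 21.9
PI = 6.1


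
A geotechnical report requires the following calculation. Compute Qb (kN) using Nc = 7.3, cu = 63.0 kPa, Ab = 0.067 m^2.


Result: 30.81 kN

Derivation:
Using Qb = Nc * cu * Ab
Qb = 7.3 * 63.0 * 0.067
Qb = 30.81 kN


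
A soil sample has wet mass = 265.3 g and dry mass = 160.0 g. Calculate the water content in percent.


Result: 65.81 %

Derivation:
Using w = (m_wet - m_dry) / m_dry * 100
m_wet - m_dry = 265.3 - 160.0 = 105.3 g
w = 105.3 / 160.0 * 100
w = 65.81 %


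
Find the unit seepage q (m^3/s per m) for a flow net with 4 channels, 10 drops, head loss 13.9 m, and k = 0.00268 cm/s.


Convert k to m/s for unit consistency with H:
k = 0.00268 cm/s = 0.00268 / 100 m/s = 2.68e-05 m/s
Using q = k * H * Nf / Nd
Nf / Nd = 4 / 10 = 0.4
q = 2.68e-05 * 13.9 * 0.4
q = 0.000149 m^3/s per m


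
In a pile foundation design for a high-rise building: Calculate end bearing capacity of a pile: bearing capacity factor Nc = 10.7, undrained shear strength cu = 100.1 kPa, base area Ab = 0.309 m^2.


Using Qb = Nc * cu * Ab
Qb = 10.7 * 100.1 * 0.309
Qb = 330.96 kN


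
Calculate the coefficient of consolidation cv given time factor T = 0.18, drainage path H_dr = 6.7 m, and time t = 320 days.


Using cv = T * H_dr^2 / t
H_dr^2 = 6.7^2 = 44.89
cv = 0.18 * 44.89 / 320
cv = 0.02525 m^2/day


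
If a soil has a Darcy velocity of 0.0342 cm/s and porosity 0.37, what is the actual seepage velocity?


Result: 0.09243 cm/s

Derivation:
Using v_s = v_d / n
v_s = 0.0342 / 0.37
v_s = 0.09243 cm/s


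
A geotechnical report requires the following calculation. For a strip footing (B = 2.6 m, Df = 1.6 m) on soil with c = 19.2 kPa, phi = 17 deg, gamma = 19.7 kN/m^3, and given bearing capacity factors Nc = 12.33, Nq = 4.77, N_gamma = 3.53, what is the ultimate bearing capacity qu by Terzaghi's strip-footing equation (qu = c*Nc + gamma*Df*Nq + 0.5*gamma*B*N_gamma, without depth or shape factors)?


Compute qu = c*Nc + gamma*Df*Nq + 0.5*gamma*B*N_gamma
Term 1: 19.2 * 12.33 = 236.736
Term 2: 19.7 * 1.6 * 4.77 = 150.3504
Term 3: 0.5 * 19.7 * 2.6 * 3.53 = 90.4033
qu = 236.736 + 150.3504 + 90.4033
qu = 477.49 kPa


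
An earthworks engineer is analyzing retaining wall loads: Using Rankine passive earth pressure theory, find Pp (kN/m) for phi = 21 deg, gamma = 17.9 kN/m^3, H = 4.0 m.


Compute passive earth pressure coefficient:
Kp = tan^2(45 + phi/2) = tan^2(55.5) = 2.117051
Compute passive force:
Pp = 0.5 * Kp * gamma * H^2
Pp = 0.5 * 2.117051 * 17.9 * 4.0^2
Pp = 303.16 kN/m


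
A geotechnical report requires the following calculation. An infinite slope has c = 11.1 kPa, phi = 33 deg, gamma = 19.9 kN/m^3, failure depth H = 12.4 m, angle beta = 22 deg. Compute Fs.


Result: 1.737

Derivation:
Using Fs = c / (gamma*H*sin(beta)*cos(beta)) + tan(phi)/tan(beta)
Cohesion contribution = 11.1 / (19.9*12.4*sin(22)*cos(22))
Cohesion contribution = 0.129511
Friction contribution = tan(33)/tan(22) = 1.60734
Fs = 0.129511 + 1.60734
Fs = 1.737


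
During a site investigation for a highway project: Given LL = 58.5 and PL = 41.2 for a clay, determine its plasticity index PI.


Result: 17.3

Derivation:
Using PI = LL - PL
PI = 58.5 - 41.2
PI = 17.3


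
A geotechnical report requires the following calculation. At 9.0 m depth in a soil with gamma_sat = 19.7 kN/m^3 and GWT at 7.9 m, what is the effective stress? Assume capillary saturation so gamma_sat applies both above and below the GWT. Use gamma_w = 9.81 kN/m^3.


Result: 166.51 kPa

Derivation:
Total stress = gamma_sat * depth
sigma = 19.7 * 9.0 = 177.3 kPa
Pore water pressure u = gamma_w * (depth - d_wt)
u = 9.81 * (9.0 - 7.9) = 10.791 kPa
Effective stress = sigma - u
sigma' = 177.3 - 10.791 = 166.51 kPa


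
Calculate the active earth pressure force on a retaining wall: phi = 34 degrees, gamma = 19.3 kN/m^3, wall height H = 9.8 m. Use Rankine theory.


Compute active earth pressure coefficient:
Ka = tan^2(45 - phi/2) = tan^2(28.0) = 0.282715
Compute active force:
Pa = 0.5 * Ka * gamma * H^2
Pa = 0.5 * 0.282715 * 19.3 * 9.8^2
Pa = 262.02 kN/m


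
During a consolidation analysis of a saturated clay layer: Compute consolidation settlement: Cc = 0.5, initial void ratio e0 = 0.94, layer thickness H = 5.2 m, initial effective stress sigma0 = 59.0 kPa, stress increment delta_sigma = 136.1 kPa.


Result: 0.6961 m

Derivation:
Using Sc = Cc * H / (1 + e0) * log10((sigma0 + delta_sigma) / sigma0)
Stress ratio = (59.0 + 136.1) / 59.0 = 3.30678
log10(3.30678) = 0.519405
Cc * H / (1 + e0) = 0.5 * 5.2 / (1 + 0.94) = 1.34021
Sc = 1.34021 * 0.519405
Sc = 0.6961 m


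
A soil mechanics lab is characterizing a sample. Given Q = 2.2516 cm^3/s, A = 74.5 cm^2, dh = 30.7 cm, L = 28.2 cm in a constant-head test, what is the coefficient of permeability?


Compute hydraulic gradient:
i = dh / L = 30.7 / 28.2 = 1.08865
Then apply Darcy's law:
k = Q / (A * i)
k = 2.2516 / (74.5 * 1.08865)
k = 2.2516 / 81.1046
k = 0.027762 cm/s


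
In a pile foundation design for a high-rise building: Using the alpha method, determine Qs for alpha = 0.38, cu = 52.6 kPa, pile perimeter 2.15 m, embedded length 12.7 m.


Using Qs = alpha * cu * perimeter * L
Qs = 0.38 * 52.6 * 2.15 * 12.7
Qs = 545.77 kN


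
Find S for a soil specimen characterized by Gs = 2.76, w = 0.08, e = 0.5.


Using S = Gs * w / e
S = 2.76 * 0.08 / 0.5
S = 0.4416


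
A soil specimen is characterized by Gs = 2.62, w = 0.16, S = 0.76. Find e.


Using the relation e = Gs * w / S
e = 2.62 * 0.16 / 0.76
e = 0.5516


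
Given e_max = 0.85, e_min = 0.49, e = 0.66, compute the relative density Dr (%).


Result: 52.78 %

Derivation:
Using Dr = (e_max - e) / (e_max - e_min) * 100
e_max - e = 0.85 - 0.66 = 0.19
e_max - e_min = 0.85 - 0.49 = 0.36
Dr = 0.19 / 0.36 * 100
Dr = 52.78 %


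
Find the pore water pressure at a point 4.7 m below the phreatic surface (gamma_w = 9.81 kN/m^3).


Using u = gamma_w * h_w
u = 9.81 * 4.7
u = 46.11 kPa


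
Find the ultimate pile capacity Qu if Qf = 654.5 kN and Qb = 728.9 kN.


Result: 1383.4 kN

Derivation:
Using Qu = Qf + Qb
Qu = 654.5 + 728.9
Qu = 1383.4 kN


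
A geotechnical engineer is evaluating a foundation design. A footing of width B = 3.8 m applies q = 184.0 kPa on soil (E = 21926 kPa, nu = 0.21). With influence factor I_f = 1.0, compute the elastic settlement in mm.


Using Se = q * B * (1 - nu^2) * I_f / E
1 - nu^2 = 1 - 0.21^2 = 0.9559
Se = 184.0 * 3.8 * 0.9559 * 1.0 / 21926
Se = 0.030483 m
Convert to mm: Se = 0.030483 * 1000 = 30.483 mm


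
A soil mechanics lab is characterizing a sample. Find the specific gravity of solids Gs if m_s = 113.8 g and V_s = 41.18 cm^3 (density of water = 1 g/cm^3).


Using Gs = m_s / (V_s * rho_w)
Since rho_w = 1 g/cm^3:
Gs = 113.8 / 41.18
Gs = 2.763


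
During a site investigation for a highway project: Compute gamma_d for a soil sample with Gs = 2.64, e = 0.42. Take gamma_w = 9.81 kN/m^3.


Result: 18.238 kN/m^3

Derivation:
Using gamma_d = Gs * gamma_w / (1 + e)
gamma_d = 2.64 * 9.81 / (1 + 0.42)
gamma_d = 2.64 * 9.81 / 1.42
gamma_d = 18.238 kN/m^3


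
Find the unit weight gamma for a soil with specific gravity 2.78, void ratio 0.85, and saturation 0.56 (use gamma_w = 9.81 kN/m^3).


Result: 17.266 kN/m^3

Derivation:
Using gamma = gamma_w * (Gs + S*e) / (1 + e)
Numerator: Gs + S*e = 2.78 + 0.56*0.85 = 3.256
Denominator: 1 + e = 1 + 0.85 = 1.85
gamma = 9.81 * 3.256 / 1.85
gamma = 17.266 kN/m^3


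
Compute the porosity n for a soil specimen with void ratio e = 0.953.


Result: 0.488

Derivation:
Using the relation n = e / (1 + e)
n = 0.953 / (1 + 0.953)
n = 0.953 / 1.953
n = 0.488


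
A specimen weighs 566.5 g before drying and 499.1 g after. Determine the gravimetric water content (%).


Using w = (m_wet - m_dry) / m_dry * 100
m_wet - m_dry = 566.5 - 499.1 = 67.4 g
w = 67.4 / 499.1 * 100
w = 13.5 %


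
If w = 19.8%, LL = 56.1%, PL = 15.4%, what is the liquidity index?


First compute the plasticity index:
PI = LL - PL = 56.1 - 15.4 = 40.7
Then compute the liquidity index:
LI = (w - PL) / PI
LI = (19.8 - 15.4) / 40.7
LI = 0.108


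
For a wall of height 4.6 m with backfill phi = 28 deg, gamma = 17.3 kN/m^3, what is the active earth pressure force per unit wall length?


Compute active earth pressure coefficient:
Ka = tan^2(45 - phi/2) = tan^2(31.0) = 0.361033
Compute active force:
Pa = 0.5 * Ka * gamma * H^2
Pa = 0.5 * 0.361033 * 17.3 * 4.6^2
Pa = 66.08 kN/m


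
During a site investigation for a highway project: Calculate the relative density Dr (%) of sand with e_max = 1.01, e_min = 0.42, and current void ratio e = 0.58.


Using Dr = (e_max - e) / (e_max - e_min) * 100
e_max - e = 1.01 - 0.58 = 0.43
e_max - e_min = 1.01 - 0.42 = 0.59
Dr = 0.43 / 0.59 * 100
Dr = 72.88 %


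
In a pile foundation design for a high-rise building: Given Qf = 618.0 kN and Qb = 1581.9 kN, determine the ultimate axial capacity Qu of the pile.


Result: 2199.9 kN

Derivation:
Using Qu = Qf + Qb
Qu = 618.0 + 1581.9
Qu = 2199.9 kN


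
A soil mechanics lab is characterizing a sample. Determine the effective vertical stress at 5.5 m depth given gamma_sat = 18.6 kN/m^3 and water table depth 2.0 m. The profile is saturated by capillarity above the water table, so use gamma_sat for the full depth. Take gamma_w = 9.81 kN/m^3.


Result: 67.97 kPa

Derivation:
Total stress = gamma_sat * depth
sigma = 18.6 * 5.5 = 102.3 kPa
Pore water pressure u = gamma_w * (depth - d_wt)
u = 9.81 * (5.5 - 2.0) = 34.335 kPa
Effective stress = sigma - u
sigma' = 102.3 - 34.335 = 67.97 kPa


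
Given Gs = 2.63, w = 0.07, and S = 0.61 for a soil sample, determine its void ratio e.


Using the relation e = Gs * w / S
e = 2.63 * 0.07 / 0.61
e = 0.3018


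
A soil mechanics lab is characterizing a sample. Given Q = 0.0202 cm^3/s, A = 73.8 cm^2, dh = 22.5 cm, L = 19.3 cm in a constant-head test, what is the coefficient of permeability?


Result: 0.000235 cm/s

Derivation:
Compute hydraulic gradient:
i = dh / L = 22.5 / 19.3 = 1.1658
Then apply Darcy's law:
k = Q / (A * i)
k = 0.0202 / (73.8 * 1.1658)
k = 0.0202 / 86.0363
k = 0.000235 cm/s


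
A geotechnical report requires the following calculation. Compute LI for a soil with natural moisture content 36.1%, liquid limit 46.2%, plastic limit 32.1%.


Result: 0.284

Derivation:
First compute the plasticity index:
PI = LL - PL = 46.2 - 32.1 = 14.1
Then compute the liquidity index:
LI = (w - PL) / PI
LI = (36.1 - 32.1) / 14.1
LI = 0.284


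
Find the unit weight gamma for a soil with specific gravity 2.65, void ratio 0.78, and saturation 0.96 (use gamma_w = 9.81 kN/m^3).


Using gamma = gamma_w * (Gs + S*e) / (1 + e)
Numerator: Gs + S*e = 2.65 + 0.96*0.78 = 3.3988
Denominator: 1 + e = 1 + 0.78 = 1.78
gamma = 9.81 * 3.3988 / 1.78
gamma = 18.732 kN/m^3


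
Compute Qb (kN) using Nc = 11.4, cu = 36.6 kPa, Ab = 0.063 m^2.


Result: 26.29 kN

Derivation:
Using Qb = Nc * cu * Ab
Qb = 11.4 * 36.6 * 0.063
Qb = 26.29 kN


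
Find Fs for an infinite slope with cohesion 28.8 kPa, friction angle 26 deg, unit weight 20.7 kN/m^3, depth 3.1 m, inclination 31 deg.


Using Fs = c / (gamma*H*sin(beta)*cos(beta)) + tan(phi)/tan(beta)
Cohesion contribution = 28.8 / (20.7*3.1*sin(31)*cos(31))
Cohesion contribution = 1.01661
Friction contribution = tan(26)/tan(31) = 0.811723
Fs = 1.01661 + 0.811723
Fs = 1.828


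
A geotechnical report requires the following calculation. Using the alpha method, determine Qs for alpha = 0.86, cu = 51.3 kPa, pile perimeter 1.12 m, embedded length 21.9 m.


Result: 1082.13 kN

Derivation:
Using Qs = alpha * cu * perimeter * L
Qs = 0.86 * 51.3 * 1.12 * 21.9
Qs = 1082.13 kN


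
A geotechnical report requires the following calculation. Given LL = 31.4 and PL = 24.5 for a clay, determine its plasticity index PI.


Using PI = LL - PL
PI = 31.4 - 24.5
PI = 6.9


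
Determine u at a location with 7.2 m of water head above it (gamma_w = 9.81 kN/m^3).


Result: 70.63 kPa

Derivation:
Using u = gamma_w * h_w
u = 9.81 * 7.2
u = 70.63 kPa


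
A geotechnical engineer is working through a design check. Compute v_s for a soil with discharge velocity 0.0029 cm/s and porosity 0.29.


Using v_s = v_d / n
v_s = 0.0029 / 0.29
v_s = 0.01 cm/s


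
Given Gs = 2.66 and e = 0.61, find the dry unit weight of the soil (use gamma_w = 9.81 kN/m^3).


Using gamma_d = Gs * gamma_w / (1 + e)
gamma_d = 2.66 * 9.81 / (1 + 0.61)
gamma_d = 2.66 * 9.81 / 1.61
gamma_d = 16.208 kN/m^3


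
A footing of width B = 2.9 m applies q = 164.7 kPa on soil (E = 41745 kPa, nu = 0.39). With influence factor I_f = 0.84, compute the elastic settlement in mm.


Using Se = q * B * (1 - nu^2) * I_f / E
1 - nu^2 = 1 - 0.39^2 = 0.8479
Se = 164.7 * 2.9 * 0.8479 * 0.84 / 41745
Se = 0.008149 m
Convert to mm: Se = 0.008149 * 1000 = 8.149 mm


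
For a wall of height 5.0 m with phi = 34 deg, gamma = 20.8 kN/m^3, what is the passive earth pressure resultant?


Compute passive earth pressure coefficient:
Kp = tan^2(45 + phi/2) = tan^2(62.0) = 3.537132
Compute passive force:
Pp = 0.5 * Kp * gamma * H^2
Pp = 0.5 * 3.537132 * 20.8 * 5.0^2
Pp = 919.65 kN/m


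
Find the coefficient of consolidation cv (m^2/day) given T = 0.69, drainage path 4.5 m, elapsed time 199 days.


Result: 0.07021 m^2/day

Derivation:
Using cv = T * H_dr^2 / t
H_dr^2 = 4.5^2 = 20.25
cv = 0.69 * 20.25 / 199
cv = 0.07021 m^2/day


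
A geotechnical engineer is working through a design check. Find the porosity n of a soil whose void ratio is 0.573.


Using the relation n = e / (1 + e)
n = 0.573 / (1 + 0.573)
n = 0.573 / 1.573
n = 0.3643


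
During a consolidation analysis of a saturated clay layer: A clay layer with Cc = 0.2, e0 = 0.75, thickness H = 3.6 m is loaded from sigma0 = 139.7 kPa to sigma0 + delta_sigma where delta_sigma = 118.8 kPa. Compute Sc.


Using Sc = Cc * H / (1 + e0) * log10((sigma0 + delta_sigma) / sigma0)
Stress ratio = (139.7 + 118.8) / 139.7 = 1.85039
log10(1.85039) = 0.267264
Cc * H / (1 + e0) = 0.2 * 3.6 / (1 + 0.75) = 0.411429
Sc = 0.411429 * 0.267264
Sc = 0.11 m


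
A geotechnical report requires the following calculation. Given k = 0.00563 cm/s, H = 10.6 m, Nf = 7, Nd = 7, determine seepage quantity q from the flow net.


Convert k to m/s for unit consistency with H:
k = 0.00563 cm/s = 0.00563 / 100 m/s = 5.63e-05 m/s
Using q = k * H * Nf / Nd
Nf / Nd = 7 / 7 = 1.0
q = 5.63e-05 * 10.6 * 1.0
q = 0.0005968 m^3/s per m


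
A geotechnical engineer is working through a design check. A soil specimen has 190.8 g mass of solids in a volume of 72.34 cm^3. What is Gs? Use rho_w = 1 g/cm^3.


Using Gs = m_s / (V_s * rho_w)
Since rho_w = 1 g/cm^3:
Gs = 190.8 / 72.34
Gs = 2.638


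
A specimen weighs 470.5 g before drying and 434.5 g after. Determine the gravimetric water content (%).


Result: 8.29 %

Derivation:
Using w = (m_wet - m_dry) / m_dry * 100
m_wet - m_dry = 470.5 - 434.5 = 36.0 g
w = 36.0 / 434.5 * 100
w = 8.29 %


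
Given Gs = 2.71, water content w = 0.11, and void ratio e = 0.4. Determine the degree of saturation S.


Result: 0.7452

Derivation:
Using S = Gs * w / e
S = 2.71 * 0.11 / 0.4
S = 0.7452


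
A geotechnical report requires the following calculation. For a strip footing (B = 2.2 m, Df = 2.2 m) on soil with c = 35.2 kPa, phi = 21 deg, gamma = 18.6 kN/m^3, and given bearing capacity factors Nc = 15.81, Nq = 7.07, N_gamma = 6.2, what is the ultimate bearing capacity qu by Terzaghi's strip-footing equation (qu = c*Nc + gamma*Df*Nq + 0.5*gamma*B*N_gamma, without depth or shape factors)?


Result: 972.67 kPa

Derivation:
Compute qu = c*Nc + gamma*Df*Nq + 0.5*gamma*B*N_gamma
Term 1: 35.2 * 15.81 = 556.512
Term 2: 18.6 * 2.2 * 7.07 = 289.3044
Term 3: 0.5 * 18.6 * 2.2 * 6.2 = 126.852
qu = 556.512 + 289.3044 + 126.852
qu = 972.67 kPa


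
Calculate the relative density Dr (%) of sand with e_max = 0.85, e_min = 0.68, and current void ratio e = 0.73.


Using Dr = (e_max - e) / (e_max - e_min) * 100
e_max - e = 0.85 - 0.73 = 0.12
e_max - e_min = 0.85 - 0.68 = 0.17
Dr = 0.12 / 0.17 * 100
Dr = 70.59 %


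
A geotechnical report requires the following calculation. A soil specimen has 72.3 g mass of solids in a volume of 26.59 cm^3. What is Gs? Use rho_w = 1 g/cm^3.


Using Gs = m_s / (V_s * rho_w)
Since rho_w = 1 g/cm^3:
Gs = 72.3 / 26.59
Gs = 2.719


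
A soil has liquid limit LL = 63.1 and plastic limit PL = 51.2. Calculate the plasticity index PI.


Using PI = LL - PL
PI = 63.1 - 51.2
PI = 11.9


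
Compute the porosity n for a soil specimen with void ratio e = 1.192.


Result: 0.5438

Derivation:
Using the relation n = e / (1 + e)
n = 1.192 / (1 + 1.192)
n = 1.192 / 2.192
n = 0.5438


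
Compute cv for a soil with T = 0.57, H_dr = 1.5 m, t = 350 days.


Using cv = T * H_dr^2 / t
H_dr^2 = 1.5^2 = 2.25
cv = 0.57 * 2.25 / 350
cv = 0.00366 m^2/day


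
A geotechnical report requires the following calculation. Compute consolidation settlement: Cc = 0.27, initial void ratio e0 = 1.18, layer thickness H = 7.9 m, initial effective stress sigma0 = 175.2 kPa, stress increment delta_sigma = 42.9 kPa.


Using Sc = Cc * H / (1 + e0) * log10((sigma0 + delta_sigma) / sigma0)
Stress ratio = (175.2 + 42.9) / 175.2 = 1.24486
log10(1.24486) = 0.0951216
Cc * H / (1 + e0) = 0.27 * 7.9 / (1 + 1.18) = 0.97844
Sc = 0.97844 * 0.0951216
Sc = 0.0931 m


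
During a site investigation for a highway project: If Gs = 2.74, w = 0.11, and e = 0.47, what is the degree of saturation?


Using S = Gs * w / e
S = 2.74 * 0.11 / 0.47
S = 0.6413


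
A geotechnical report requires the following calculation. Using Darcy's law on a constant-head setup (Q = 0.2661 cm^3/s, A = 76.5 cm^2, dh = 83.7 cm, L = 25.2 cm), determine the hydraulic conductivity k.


Result: 0.001047 cm/s

Derivation:
Compute hydraulic gradient:
i = dh / L = 83.7 / 25.2 = 3.32143
Then apply Darcy's law:
k = Q / (A * i)
k = 0.2661 / (76.5 * 3.32143)
k = 0.2661 / 254.089
k = 0.001047 cm/s


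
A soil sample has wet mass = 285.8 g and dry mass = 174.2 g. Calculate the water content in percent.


Result: 64.06 %

Derivation:
Using w = (m_wet - m_dry) / m_dry * 100
m_wet - m_dry = 285.8 - 174.2 = 111.6 g
w = 111.6 / 174.2 * 100
w = 64.06 %


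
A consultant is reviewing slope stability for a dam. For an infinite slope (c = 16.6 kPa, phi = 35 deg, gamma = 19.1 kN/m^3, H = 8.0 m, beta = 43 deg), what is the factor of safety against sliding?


Using Fs = c / (gamma*H*sin(beta)*cos(beta)) + tan(phi)/tan(beta)
Cohesion contribution = 16.6 / (19.1*8.0*sin(43)*cos(43))
Cohesion contribution = 0.217808
Friction contribution = tan(35)/tan(43) = 0.750881
Fs = 0.217808 + 0.750881
Fs = 0.969


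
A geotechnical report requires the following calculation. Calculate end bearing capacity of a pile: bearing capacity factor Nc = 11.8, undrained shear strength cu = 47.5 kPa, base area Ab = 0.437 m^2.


Result: 244.94 kN

Derivation:
Using Qb = Nc * cu * Ab
Qb = 11.8 * 47.5 * 0.437
Qb = 244.94 kN


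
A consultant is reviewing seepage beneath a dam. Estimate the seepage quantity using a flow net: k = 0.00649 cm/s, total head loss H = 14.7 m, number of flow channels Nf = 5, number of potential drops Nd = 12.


Result: 0.0003975 m^3/s per m

Derivation:
Convert k to m/s for unit consistency with H:
k = 0.00649 cm/s = 0.00649 / 100 m/s = 6.49e-05 m/s
Using q = k * H * Nf / Nd
Nf / Nd = 5 / 12 = 0.4167
q = 6.49e-05 * 14.7 * 0.4167
q = 0.0003975 m^3/s per m


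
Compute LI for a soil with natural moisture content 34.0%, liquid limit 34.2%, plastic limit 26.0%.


First compute the plasticity index:
PI = LL - PL = 34.2 - 26.0 = 8.2
Then compute the liquidity index:
LI = (w - PL) / PI
LI = (34.0 - 26.0) / 8.2
LI = 0.976


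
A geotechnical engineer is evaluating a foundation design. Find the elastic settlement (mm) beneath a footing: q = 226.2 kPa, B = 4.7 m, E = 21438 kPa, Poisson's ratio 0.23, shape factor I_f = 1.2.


Using Se = q * B * (1 - nu^2) * I_f / E
1 - nu^2 = 1 - 0.23^2 = 0.9471
Se = 226.2 * 4.7 * 0.9471 * 1.2 / 21438
Se = 0.056362 m
Convert to mm: Se = 0.056362 * 1000 = 56.362 mm


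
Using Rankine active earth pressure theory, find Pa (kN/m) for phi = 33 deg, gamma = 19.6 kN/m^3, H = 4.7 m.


Result: 63.82 kN/m

Derivation:
Compute active earth pressure coefficient:
Ka = tan^2(45 - phi/2) = tan^2(28.5) = 0.294801
Compute active force:
Pa = 0.5 * Ka * gamma * H^2
Pa = 0.5 * 0.294801 * 19.6 * 4.7^2
Pa = 63.82 kN/m


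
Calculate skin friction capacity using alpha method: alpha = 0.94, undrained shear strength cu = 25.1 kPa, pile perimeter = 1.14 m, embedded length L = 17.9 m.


Result: 481.46 kN

Derivation:
Using Qs = alpha * cu * perimeter * L
Qs = 0.94 * 25.1 * 1.14 * 17.9
Qs = 481.46 kN


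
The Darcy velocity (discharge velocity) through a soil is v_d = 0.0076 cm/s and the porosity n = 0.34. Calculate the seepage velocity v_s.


Using v_s = v_d / n
v_s = 0.0076 / 0.34
v_s = 0.02235 cm/s


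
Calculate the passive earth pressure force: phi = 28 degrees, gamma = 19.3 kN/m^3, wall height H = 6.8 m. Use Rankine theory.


Compute passive earth pressure coefficient:
Kp = tan^2(45 + phi/2) = tan^2(59.0) = 2.769826
Compute passive force:
Pp = 0.5 * Kp * gamma * H^2
Pp = 0.5 * 2.769826 * 19.3 * 6.8^2
Pp = 1235.94 kN/m


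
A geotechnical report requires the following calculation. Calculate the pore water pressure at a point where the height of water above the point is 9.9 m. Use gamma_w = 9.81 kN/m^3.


Using u = gamma_w * h_w
u = 9.81 * 9.9
u = 97.12 kPa


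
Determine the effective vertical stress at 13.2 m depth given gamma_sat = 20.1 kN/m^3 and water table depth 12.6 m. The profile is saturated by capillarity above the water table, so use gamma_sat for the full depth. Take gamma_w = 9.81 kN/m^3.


Result: 259.43 kPa

Derivation:
Total stress = gamma_sat * depth
sigma = 20.1 * 13.2 = 265.32 kPa
Pore water pressure u = gamma_w * (depth - d_wt)
u = 9.81 * (13.2 - 12.6) = 5.886 kPa
Effective stress = sigma - u
sigma' = 265.32 - 5.886 = 259.43 kPa


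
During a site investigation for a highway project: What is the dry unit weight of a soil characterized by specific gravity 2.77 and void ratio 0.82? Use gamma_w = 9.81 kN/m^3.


Using gamma_d = Gs * gamma_w / (1 + e)
gamma_d = 2.77 * 9.81 / (1 + 0.82)
gamma_d = 2.77 * 9.81 / 1.82
gamma_d = 14.931 kN/m^3


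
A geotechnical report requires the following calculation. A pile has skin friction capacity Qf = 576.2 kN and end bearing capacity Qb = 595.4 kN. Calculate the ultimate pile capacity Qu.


Using Qu = Qf + Qb
Qu = 576.2 + 595.4
Qu = 1171.6 kN


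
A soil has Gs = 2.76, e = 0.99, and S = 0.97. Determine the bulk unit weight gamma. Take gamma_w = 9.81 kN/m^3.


Using gamma = gamma_w * (Gs + S*e) / (1 + e)
Numerator: Gs + S*e = 2.76 + 0.97*0.99 = 3.7203
Denominator: 1 + e = 1 + 0.99 = 1.99
gamma = 9.81 * 3.7203 / 1.99
gamma = 18.34 kN/m^3


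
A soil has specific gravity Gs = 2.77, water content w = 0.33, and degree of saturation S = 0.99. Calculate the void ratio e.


Result: 0.9233

Derivation:
Using the relation e = Gs * w / S
e = 2.77 * 0.33 / 0.99
e = 0.9233


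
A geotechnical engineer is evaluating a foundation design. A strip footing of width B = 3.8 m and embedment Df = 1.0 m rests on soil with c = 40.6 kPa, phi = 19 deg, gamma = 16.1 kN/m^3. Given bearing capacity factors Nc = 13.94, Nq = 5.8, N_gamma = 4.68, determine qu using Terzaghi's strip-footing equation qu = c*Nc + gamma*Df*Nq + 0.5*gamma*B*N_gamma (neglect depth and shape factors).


Result: 802.51 kPa

Derivation:
Compute qu = c*Nc + gamma*Df*Nq + 0.5*gamma*B*N_gamma
Term 1: 40.6 * 13.94 = 565.964
Term 2: 16.1 * 1.0 * 5.8 = 93.38
Term 3: 0.5 * 16.1 * 3.8 * 4.68 = 143.1612
qu = 565.964 + 93.38 + 143.1612
qu = 802.51 kPa


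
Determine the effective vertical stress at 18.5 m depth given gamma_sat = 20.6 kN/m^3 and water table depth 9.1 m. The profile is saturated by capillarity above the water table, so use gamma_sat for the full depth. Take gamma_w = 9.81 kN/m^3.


Result: 288.89 kPa

Derivation:
Total stress = gamma_sat * depth
sigma = 20.6 * 18.5 = 381.1 kPa
Pore water pressure u = gamma_w * (depth - d_wt)
u = 9.81 * (18.5 - 9.1) = 92.214 kPa
Effective stress = sigma - u
sigma' = 381.1 - 92.214 = 288.89 kPa


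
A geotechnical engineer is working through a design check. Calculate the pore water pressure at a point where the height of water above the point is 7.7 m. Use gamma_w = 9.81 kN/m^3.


Using u = gamma_w * h_w
u = 9.81 * 7.7
u = 75.54 kPa


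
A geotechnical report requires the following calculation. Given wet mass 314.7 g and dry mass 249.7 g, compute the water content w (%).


Result: 26.03 %

Derivation:
Using w = (m_wet - m_dry) / m_dry * 100
m_wet - m_dry = 314.7 - 249.7 = 65.0 g
w = 65.0 / 249.7 * 100
w = 26.03 %


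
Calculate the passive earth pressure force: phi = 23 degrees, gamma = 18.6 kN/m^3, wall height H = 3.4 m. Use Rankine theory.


Compute passive earth pressure coefficient:
Kp = tan^2(45 + phi/2) = tan^2(56.5) = 2.282623
Compute passive force:
Pp = 0.5 * Kp * gamma * H^2
Pp = 0.5 * 2.282623 * 18.6 * 3.4^2
Pp = 245.4 kN/m


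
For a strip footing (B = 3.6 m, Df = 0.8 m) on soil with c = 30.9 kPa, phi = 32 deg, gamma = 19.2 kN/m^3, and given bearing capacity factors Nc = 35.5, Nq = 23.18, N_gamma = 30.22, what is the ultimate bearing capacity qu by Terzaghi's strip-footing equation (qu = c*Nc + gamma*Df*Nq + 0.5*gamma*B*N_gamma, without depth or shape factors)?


Compute qu = c*Nc + gamma*Df*Nq + 0.5*gamma*B*N_gamma
Term 1: 30.9 * 35.5 = 1096.95
Term 2: 19.2 * 0.8 * 23.18 = 356.0448
Term 3: 0.5 * 19.2 * 3.6 * 30.22 = 1044.4032
qu = 1096.95 + 356.0448 + 1044.4032
qu = 2497.4 kPa


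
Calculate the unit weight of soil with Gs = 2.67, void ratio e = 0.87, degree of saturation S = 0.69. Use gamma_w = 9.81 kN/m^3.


Using gamma = gamma_w * (Gs + S*e) / (1 + e)
Numerator: Gs + S*e = 2.67 + 0.69*0.87 = 3.2703
Denominator: 1 + e = 1 + 0.87 = 1.87
gamma = 9.81 * 3.2703 / 1.87
gamma = 17.156 kN/m^3


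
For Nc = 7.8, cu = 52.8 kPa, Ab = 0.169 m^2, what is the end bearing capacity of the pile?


Result: 69.6 kN

Derivation:
Using Qb = Nc * cu * Ab
Qb = 7.8 * 52.8 * 0.169
Qb = 69.6 kN


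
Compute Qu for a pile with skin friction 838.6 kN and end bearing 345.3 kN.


Result: 1183.9 kN

Derivation:
Using Qu = Qf + Qb
Qu = 838.6 + 345.3
Qu = 1183.9 kN


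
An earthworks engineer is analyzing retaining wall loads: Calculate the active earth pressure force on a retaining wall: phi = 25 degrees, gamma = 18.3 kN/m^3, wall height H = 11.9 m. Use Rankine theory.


Result: 525.88 kN/m

Derivation:
Compute active earth pressure coefficient:
Ka = tan^2(45 - phi/2) = tan^2(32.5) = 0.405859
Compute active force:
Pa = 0.5 * Ka * gamma * H^2
Pa = 0.5 * 0.405859 * 18.3 * 11.9^2
Pa = 525.88 kN/m


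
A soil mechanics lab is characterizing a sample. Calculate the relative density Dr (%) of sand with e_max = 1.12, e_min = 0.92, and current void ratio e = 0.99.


Using Dr = (e_max - e) / (e_max - e_min) * 100
e_max - e = 1.12 - 0.99 = 0.13
e_max - e_min = 1.12 - 0.92 = 0.2
Dr = 0.13 / 0.2 * 100
Dr = 65.0 %


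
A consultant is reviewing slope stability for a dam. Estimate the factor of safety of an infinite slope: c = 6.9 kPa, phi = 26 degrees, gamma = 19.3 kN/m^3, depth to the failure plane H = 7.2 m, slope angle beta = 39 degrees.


Using Fs = c / (gamma*H*sin(beta)*cos(beta)) + tan(phi)/tan(beta)
Cohesion contribution = 6.9 / (19.3*7.2*sin(39)*cos(39))
Cohesion contribution = 0.101528
Friction contribution = tan(26)/tan(39) = 0.6023
Fs = 0.101528 + 0.6023
Fs = 0.704


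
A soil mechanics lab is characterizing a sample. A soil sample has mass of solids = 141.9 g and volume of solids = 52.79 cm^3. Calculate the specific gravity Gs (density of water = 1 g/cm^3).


Result: 2.688

Derivation:
Using Gs = m_s / (V_s * rho_w)
Since rho_w = 1 g/cm^3:
Gs = 141.9 / 52.79
Gs = 2.688
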